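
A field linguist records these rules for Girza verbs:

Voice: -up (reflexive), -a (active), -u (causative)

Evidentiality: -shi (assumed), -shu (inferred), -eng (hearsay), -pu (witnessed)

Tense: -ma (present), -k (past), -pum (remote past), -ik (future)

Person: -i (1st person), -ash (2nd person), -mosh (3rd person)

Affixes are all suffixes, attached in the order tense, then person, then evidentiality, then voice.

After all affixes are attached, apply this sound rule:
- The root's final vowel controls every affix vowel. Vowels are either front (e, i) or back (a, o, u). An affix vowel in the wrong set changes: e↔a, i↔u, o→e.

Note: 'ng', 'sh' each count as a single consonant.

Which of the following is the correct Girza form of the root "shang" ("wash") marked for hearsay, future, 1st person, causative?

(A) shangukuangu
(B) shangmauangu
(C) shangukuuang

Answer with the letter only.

A

Attach tense future -ik → shangik.
Attach person 1st person -i → shangiki.
Attach evidentiality hearsay -eng → shangikieng.
Attach voice causative -u → shangikiengu.
Apply vowel harmony: shangikiengu → shangukuangu.
So the correct form is shangukuangu, option (A).
(C) shangukuuang is wrong: it has the affixes in the wrong order.
(B) shangmauangu is wrong: it uses present instead of future for tense.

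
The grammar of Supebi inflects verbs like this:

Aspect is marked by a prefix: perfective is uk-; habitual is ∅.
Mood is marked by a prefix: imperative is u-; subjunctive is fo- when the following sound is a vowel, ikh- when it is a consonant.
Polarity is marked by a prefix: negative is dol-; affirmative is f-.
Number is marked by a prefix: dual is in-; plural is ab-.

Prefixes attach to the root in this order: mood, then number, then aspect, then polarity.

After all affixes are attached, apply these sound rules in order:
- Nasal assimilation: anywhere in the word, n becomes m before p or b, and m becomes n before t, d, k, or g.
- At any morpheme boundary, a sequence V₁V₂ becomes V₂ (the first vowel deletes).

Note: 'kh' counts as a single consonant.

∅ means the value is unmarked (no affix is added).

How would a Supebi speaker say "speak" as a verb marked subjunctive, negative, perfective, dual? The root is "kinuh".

dolukinikhkinuh

Attach mood subjunctive ikh- (before consonant 'k') → ikhkinuh.
Attach number dual in- → inikhkinuh.
Attach aspect perfective uk- → ukinikhkinuh.
Attach polarity negative dol- → dolukinikhkinuh.
Nasal assimilation: no change.
Vowel deletion: no change.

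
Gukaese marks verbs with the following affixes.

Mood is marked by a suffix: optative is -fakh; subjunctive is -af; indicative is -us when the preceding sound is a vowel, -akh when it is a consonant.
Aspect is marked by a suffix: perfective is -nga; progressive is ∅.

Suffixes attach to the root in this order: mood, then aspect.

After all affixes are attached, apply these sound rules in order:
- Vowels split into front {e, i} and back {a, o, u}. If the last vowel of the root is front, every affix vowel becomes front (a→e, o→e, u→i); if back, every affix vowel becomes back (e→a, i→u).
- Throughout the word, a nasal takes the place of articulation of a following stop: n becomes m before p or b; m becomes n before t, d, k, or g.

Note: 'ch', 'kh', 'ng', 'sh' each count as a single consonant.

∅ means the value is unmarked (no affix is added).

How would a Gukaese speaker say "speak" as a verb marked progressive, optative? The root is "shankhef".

Attach mood optative -fakh → shankheffakh.
aspect = progressive: zero marking, form stays shankheffakh.
Apply vowel harmony: shankheffakh → shankheffekh.
Nasal assimilation: no change.

shankheffekh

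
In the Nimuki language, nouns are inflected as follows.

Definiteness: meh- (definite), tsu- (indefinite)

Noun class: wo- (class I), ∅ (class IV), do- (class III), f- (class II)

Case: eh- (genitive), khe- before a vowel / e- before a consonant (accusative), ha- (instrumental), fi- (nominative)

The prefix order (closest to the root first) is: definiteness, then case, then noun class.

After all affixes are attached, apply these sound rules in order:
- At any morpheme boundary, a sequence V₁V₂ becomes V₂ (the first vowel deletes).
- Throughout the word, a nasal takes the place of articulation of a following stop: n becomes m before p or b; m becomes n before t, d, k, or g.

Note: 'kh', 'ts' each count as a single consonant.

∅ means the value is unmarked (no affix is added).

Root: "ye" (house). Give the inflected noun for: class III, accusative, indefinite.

detsuye

Attach definiteness indefinite tsu- → tsuye.
Attach case accusative e- (before consonant 'ts') → etsuye.
Attach noun class class III do- → doetsuye.
Apply vowel deletion: doetsuye → detsuye.
Nasal assimilation: no change.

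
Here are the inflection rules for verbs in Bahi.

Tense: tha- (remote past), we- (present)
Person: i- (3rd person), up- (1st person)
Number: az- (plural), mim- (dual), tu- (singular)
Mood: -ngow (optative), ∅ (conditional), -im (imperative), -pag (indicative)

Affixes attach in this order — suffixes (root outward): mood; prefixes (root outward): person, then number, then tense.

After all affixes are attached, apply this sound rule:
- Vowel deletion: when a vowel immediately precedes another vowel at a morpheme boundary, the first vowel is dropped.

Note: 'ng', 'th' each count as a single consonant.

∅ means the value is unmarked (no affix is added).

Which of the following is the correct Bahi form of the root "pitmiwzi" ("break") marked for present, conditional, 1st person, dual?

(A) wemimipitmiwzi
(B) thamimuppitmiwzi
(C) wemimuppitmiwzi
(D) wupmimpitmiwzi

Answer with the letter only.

mood = conditional: zero marking, form stays pitmiwzi.
Attach person 1st person up- → uppitmiwzi.
Attach number dual mim- → mimuppitmiwzi.
Attach tense present we- → wemimuppitmiwzi.
Vowel deletion: no change.
So the correct form is wemimuppitmiwzi, option (C).
(B) thamimuppitmiwzi is wrong: it uses remote past instead of present for tense.
(A) wemimipitmiwzi is wrong: it uses 3rd person instead of 1st person for person.
(D) wupmimpitmiwzi is wrong: it has the affixes in the wrong order.

C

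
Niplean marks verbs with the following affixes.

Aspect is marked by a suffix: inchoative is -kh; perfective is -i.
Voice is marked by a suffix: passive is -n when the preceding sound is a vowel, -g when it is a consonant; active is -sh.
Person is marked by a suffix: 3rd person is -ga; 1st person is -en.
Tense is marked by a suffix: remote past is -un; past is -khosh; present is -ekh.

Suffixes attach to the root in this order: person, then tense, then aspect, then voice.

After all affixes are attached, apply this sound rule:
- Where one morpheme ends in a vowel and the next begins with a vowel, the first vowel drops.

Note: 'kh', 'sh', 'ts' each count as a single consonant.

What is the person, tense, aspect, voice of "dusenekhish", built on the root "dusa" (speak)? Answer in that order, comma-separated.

1st person, present, perfective, active

Segment: dusa-en-ekh-i-sh.
person: -en → 1st person.
tense: -ekh → present.
aspect: -i → perfective.
voice: -sh → active.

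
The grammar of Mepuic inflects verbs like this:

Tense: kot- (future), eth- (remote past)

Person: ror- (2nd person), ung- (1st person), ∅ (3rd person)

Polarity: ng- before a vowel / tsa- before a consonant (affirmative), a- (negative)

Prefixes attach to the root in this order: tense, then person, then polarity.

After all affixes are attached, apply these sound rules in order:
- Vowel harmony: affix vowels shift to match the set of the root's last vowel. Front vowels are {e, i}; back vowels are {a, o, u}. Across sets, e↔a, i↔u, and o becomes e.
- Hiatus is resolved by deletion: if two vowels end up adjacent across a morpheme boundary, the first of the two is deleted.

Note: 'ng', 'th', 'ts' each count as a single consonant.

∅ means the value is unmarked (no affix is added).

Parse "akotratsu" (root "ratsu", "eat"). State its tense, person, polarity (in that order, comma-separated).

Segment: a-kot-ratsu.
tense: kot- → future.
person: ∅ → 3rd person.
polarity: a- → negative.

future, 3rd person, negative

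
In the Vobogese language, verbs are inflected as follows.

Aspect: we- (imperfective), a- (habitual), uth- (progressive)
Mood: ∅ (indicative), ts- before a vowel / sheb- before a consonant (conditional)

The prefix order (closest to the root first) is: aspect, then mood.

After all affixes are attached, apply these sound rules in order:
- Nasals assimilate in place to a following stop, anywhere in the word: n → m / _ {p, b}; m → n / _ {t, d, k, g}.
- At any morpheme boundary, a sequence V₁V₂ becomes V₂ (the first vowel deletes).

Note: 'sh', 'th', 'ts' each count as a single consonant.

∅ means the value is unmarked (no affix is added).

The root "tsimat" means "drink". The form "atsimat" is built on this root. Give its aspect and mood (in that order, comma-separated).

Segment: a-tsimat.
aspect: a- → habitual.
mood: ∅ → indicative.

habitual, indicative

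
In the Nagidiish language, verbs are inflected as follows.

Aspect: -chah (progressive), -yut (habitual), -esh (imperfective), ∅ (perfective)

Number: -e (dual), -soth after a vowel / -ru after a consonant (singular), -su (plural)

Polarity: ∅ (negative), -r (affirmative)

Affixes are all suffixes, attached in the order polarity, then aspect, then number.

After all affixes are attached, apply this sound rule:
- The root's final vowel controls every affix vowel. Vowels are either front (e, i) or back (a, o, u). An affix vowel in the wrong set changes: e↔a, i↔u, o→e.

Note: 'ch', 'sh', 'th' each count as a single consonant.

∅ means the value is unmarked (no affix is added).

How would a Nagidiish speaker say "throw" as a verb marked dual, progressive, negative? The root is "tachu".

polarity = negative: zero marking, form stays tachu.
Attach aspect progressive -chah → tachuchah.
Attach number dual -e → tachuchahe.
Apply vowel harmony: tachuchahe → tachuchaha.

tachuchaha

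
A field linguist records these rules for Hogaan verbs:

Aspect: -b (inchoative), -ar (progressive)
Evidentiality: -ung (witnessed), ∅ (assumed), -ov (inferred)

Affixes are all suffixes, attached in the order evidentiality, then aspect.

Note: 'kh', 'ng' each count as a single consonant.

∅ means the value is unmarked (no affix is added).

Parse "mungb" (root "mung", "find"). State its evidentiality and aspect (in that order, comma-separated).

Segment: mung-b.
evidentiality: ∅ → assumed.
aspect: -b → inchoative.

assumed, inchoative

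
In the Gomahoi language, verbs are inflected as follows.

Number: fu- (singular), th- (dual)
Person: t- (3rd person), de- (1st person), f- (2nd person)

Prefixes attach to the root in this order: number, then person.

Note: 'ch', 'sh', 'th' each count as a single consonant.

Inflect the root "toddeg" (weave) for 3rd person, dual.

tthtoddeg

Attach number dual th- → thtoddeg.
Attach person 3rd person t- → tthtoddeg.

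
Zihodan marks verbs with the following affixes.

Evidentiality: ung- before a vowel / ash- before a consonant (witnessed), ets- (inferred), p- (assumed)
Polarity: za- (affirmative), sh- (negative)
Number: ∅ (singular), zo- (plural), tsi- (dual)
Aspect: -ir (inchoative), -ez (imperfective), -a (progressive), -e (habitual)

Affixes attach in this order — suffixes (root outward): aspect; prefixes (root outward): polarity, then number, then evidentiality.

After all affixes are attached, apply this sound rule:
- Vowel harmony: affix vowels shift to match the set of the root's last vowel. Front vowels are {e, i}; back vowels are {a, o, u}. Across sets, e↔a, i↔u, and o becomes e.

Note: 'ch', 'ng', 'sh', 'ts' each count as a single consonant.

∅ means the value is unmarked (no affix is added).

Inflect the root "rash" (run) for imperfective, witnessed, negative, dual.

ashtsushrashaz

Attach polarity negative sh- → shrash.
Attach aspect imperfective -ez → shrashez.
Attach number dual tsi- → tsishrashez.
Attach evidentiality witnessed ash- (before consonant 'ts') → ashtsishrashez.
Apply vowel harmony: ashtsishrashez → ashtsushrashaz.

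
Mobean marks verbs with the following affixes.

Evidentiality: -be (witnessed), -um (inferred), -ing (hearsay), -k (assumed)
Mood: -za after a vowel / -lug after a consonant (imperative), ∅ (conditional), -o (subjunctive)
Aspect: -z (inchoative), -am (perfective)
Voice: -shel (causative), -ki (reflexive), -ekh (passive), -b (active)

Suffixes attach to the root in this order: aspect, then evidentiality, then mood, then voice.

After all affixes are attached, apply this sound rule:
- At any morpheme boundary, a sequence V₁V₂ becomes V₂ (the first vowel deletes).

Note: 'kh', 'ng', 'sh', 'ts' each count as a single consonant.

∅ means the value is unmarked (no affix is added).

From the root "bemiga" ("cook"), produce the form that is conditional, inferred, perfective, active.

bemigamumb

Attach aspect perfective -am → bemigaam.
Attach evidentiality inferred -um → bemigaamum.
mood = conditional: zero marking, form stays bemigaamum.
Attach voice active -b → bemigaamumb.
Apply vowel deletion: bemigaamumb → bemigamumb.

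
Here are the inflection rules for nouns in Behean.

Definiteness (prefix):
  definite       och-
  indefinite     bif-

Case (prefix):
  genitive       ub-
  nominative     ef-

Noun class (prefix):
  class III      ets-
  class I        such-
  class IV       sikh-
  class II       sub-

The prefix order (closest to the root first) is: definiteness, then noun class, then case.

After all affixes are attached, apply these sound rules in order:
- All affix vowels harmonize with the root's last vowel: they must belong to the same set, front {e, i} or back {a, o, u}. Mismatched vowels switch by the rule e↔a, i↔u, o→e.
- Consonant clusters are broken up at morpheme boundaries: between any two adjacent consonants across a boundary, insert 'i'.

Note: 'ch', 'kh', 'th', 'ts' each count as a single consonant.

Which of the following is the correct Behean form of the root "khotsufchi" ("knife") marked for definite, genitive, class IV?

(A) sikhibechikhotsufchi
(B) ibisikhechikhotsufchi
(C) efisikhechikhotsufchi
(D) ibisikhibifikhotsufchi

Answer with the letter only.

Attach definiteness definite och- → ochkhotsufchi.
Attach noun class class IV sikh- → sikhochkhotsufchi.
Attach case genitive ub- → ubsikhochkhotsufchi.
Apply vowel harmony: ubsikhochkhotsufchi → ibsikhechkhotsufchi.
Apply epenthesis: ibsikhechkhotsufchi → ibisikhechikhotsufchi.
So the correct form is ibisikhechikhotsufchi, option (B).
(D) ibisikhibifikhotsufchi is wrong: it uses indefinite instead of definite for definiteness.
(C) efisikhechikhotsufchi is wrong: it uses nominative instead of genitive for case.
(A) sikhibechikhotsufchi is wrong: it has the affixes in the wrong order.

B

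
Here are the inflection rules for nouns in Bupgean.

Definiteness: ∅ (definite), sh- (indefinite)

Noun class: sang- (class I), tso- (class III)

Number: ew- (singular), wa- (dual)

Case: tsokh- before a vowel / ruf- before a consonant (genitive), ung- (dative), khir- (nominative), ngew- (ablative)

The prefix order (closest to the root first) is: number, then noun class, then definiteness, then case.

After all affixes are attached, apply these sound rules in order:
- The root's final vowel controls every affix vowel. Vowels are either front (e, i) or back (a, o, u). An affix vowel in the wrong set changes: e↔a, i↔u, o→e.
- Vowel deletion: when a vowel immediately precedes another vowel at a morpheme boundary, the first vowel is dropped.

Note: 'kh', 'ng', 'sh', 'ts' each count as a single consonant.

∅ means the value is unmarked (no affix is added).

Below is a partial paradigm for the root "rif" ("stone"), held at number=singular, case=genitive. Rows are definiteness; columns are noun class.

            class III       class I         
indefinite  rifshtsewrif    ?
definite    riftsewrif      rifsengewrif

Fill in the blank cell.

Attach number singular ew- → ewrif.
Attach noun class class I sang- → sangewrif.
Attach definiteness indefinite sh- → shsangewrif.
Attach case genitive ruf- (before consonant 'sh') → rufshsangewrif.
Apply vowel harmony: rufshsangewrif → rifshsengewrif.
Vowel deletion: no change.

rifshsengewrif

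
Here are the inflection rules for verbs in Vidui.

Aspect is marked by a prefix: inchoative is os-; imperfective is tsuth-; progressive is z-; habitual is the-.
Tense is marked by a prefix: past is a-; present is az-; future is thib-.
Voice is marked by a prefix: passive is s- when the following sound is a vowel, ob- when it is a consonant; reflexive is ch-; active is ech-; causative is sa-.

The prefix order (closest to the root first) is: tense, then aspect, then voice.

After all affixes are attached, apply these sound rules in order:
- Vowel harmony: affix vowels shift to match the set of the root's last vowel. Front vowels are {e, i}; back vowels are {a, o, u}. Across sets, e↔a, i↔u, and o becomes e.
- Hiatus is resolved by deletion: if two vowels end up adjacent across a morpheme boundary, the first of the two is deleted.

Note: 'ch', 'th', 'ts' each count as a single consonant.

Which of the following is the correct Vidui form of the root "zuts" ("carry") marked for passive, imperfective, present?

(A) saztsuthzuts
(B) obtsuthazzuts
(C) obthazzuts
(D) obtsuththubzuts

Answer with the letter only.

B

Attach tense present az- → azzuts.
Attach aspect imperfective tsuth- → tsuthazzuts.
Attach voice passive ob- (before consonant 'ts') → obtsuthazzuts.
Vowel harmony: no change.
Vowel deletion: no change.
So the correct form is obtsuthazzuts, option (B).
(C) obthazzuts is wrong: it uses habitual instead of imperfective for aspect.
(D) obtsuththubzuts is wrong: it uses future instead of present for tense.
(A) saztsuthzuts is wrong: it has the affixes in the wrong order.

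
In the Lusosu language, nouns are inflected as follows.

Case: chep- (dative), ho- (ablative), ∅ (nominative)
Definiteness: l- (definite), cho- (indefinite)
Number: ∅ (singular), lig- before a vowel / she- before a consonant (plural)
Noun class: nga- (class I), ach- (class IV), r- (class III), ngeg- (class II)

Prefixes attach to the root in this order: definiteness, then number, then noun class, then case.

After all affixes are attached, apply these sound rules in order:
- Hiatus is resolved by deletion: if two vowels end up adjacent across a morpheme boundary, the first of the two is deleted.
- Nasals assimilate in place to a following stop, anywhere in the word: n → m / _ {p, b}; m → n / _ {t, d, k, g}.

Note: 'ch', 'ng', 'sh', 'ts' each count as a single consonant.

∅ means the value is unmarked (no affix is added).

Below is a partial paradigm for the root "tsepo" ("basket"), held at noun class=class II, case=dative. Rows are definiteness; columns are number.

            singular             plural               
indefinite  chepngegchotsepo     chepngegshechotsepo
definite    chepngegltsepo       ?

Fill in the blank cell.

Attach definiteness definite l- → ltsepo.
Attach number plural she- (before consonant 'l') → sheltsepo.
Attach noun class class II ngeg- → ngegsheltsepo.
Attach case dative chep- → chepngegsheltsepo.
Vowel deletion: no change.
Nasal assimilation: no change.

chepngegsheltsepo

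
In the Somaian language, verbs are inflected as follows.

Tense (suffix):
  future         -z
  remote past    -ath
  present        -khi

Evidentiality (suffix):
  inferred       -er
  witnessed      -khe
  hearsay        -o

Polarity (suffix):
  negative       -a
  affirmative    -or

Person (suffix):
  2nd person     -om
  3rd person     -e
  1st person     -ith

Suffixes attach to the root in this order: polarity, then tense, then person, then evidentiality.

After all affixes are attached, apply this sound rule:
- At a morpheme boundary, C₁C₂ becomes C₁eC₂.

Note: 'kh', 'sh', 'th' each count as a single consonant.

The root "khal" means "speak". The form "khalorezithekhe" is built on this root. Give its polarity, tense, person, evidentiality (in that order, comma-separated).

Segment: khal-or-z-ith-khe.
polarity: -or → affirmative.
tense: -z → future.
person: -ith → 1st person.
evidentiality: -khe → witnessed.

affirmative, future, 1st person, witnessed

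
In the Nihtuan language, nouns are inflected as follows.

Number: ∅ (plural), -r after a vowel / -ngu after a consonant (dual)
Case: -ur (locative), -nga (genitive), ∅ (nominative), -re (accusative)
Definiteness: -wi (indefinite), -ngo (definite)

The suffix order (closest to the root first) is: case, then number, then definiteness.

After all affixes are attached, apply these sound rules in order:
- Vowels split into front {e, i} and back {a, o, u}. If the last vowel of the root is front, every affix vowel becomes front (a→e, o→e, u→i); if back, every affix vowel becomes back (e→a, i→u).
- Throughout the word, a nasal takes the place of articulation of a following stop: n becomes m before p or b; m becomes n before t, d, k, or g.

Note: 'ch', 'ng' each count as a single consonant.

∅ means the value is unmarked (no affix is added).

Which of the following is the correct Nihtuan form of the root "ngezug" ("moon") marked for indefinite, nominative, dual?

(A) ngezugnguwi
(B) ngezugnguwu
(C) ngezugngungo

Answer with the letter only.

B

case = nominative: zero marking, form stays ngezug.
Attach number dual -ngu (after consonant 'g') → ngezugngu.
Attach definiteness indefinite -wi → ngezugnguwi.
Apply vowel harmony: ngezugnguwi → ngezugnguwu.
Nasal assimilation: no change.
So the correct form is ngezugnguwu, option (B).
(A) ngezugnguwi is wrong: it fails to apply the sound rule(s).
(C) ngezugngungo is wrong: it uses definite instead of indefinite for definiteness.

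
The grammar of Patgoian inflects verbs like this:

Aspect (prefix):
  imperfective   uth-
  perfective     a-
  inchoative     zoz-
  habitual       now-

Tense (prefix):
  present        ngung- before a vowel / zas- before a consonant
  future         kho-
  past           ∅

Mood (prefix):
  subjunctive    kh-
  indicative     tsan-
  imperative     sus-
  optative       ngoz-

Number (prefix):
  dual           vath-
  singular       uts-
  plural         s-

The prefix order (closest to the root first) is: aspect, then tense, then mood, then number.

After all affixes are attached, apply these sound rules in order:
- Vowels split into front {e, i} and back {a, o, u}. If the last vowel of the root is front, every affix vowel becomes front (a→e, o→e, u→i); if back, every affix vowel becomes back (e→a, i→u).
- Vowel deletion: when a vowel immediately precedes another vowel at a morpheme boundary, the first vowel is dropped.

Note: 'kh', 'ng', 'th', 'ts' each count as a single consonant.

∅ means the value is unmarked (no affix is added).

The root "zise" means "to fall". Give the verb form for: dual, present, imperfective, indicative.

vethtsenngingithzise

Attach aspect imperfective uth- → uthzise.
Attach tense present ngung- (before vowel 'u') → ngunguthzise.
Attach mood indicative tsan- → tsanngunguthzise.
Attach number dual vath- → vathtsanngunguthzise.
Apply vowel harmony: vathtsanngunguthzise → vethtsenngingithzise.
Vowel deletion: no change.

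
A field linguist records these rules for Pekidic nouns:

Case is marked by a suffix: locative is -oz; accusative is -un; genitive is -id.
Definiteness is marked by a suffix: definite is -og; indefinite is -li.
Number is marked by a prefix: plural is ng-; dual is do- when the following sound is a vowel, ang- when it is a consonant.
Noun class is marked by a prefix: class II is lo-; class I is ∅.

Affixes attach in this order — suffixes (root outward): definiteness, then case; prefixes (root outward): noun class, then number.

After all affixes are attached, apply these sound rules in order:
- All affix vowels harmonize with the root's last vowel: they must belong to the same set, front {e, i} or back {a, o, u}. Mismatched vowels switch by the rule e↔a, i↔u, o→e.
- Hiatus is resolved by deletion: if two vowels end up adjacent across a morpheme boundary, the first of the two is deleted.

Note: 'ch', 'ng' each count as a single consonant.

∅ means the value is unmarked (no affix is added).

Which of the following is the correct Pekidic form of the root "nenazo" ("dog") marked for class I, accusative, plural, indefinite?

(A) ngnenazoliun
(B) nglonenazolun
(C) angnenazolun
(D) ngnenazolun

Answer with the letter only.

Attach definiteness indefinite -li → nenazoli.
noun class = class I: zero marking, form stays nenazoli.
Attach case accusative -un → nenazoliun.
Attach number plural ng- → ngnenazoliun.
Apply vowel harmony: ngnenazoliun → ngnenazoluun.
Apply vowel deletion: ngnenazoluun → ngnenazolun.
So the correct form is ngnenazolun, option (D).
(A) ngnenazoliun is wrong: it fails to apply the sound rule(s).
(B) nglonenazolun is wrong: it uses class II instead of class I for noun class.
(C) angnenazolun is wrong: it uses dual instead of plural for number.

D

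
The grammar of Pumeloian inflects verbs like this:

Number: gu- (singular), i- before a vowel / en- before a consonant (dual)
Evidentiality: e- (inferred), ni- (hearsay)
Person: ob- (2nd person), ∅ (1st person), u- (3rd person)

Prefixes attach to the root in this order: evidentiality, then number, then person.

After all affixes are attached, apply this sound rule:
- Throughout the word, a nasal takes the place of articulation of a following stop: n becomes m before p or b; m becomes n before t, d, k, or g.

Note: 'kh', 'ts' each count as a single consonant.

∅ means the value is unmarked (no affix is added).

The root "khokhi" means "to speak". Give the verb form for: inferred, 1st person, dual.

iekhokhi

Attach evidentiality inferred e- → ekhokhi.
Attach number dual i- (before vowel 'e') → iekhokhi.
person = 1st person: zero marking, form stays iekhokhi.
Nasal assimilation: no change.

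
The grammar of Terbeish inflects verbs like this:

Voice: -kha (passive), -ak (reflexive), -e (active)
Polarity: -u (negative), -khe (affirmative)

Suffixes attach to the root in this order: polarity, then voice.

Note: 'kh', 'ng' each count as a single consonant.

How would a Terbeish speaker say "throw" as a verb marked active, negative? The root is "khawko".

Attach polarity negative -u → khawkou.
Attach voice active -e → khawkoue.

khawkoue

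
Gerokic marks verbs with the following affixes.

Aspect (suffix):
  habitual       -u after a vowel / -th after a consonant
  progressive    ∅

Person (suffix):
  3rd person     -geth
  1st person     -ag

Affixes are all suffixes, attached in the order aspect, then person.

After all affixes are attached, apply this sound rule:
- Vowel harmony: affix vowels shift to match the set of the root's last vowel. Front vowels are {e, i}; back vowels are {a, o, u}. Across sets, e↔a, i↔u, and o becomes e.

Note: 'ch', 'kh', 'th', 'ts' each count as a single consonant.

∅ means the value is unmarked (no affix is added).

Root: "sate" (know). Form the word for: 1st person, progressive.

sateeg

aspect = progressive: zero marking, form stays sate.
Attach person 1st person -ag → sateag.
Apply vowel harmony: sateag → sateeg.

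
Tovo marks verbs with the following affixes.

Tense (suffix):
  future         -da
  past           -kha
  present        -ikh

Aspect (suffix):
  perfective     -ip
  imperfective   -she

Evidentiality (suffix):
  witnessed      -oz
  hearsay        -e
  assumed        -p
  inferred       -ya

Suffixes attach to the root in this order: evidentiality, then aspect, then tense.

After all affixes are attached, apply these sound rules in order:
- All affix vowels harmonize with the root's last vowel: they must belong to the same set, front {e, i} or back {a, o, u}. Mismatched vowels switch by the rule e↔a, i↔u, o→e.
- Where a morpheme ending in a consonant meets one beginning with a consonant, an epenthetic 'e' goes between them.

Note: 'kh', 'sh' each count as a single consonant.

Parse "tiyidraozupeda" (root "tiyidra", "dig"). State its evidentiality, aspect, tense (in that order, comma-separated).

witnessed, perfective, future

Segment: tiyidra-oz-ip-da.
evidentiality: -oz → witnessed.
aspect: -ip → perfective.
tense: -da → future.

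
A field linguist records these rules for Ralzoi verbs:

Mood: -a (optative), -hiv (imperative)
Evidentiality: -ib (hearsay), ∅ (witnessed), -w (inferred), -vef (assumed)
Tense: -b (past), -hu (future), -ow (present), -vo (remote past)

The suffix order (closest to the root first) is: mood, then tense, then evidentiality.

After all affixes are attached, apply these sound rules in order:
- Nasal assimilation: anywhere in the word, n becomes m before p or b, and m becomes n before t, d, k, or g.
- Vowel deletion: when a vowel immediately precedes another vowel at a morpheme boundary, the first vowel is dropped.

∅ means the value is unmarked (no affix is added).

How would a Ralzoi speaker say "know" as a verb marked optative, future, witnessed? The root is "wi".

Attach mood optative -a → wia.
Attach tense future -hu → wiahu.
evidentiality = witnessed: zero marking, form stays wiahu.
Nasal assimilation: no change.
Apply vowel deletion: wiahu → wahu.

wahu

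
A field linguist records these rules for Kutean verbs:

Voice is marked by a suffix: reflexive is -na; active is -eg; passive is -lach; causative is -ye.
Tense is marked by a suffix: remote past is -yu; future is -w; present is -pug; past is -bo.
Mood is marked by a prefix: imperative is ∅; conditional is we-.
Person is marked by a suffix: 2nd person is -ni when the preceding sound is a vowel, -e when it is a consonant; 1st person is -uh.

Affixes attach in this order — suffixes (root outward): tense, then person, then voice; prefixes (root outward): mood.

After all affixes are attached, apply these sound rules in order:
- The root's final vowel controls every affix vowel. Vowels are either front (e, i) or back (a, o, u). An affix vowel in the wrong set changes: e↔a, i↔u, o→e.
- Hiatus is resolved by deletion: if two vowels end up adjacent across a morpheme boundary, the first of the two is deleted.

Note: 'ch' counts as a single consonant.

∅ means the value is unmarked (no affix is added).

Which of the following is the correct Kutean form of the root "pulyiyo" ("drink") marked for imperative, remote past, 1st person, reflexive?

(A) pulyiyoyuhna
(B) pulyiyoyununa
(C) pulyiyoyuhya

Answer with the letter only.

Attach tense remote past -yu → pulyiyoyu.
Attach person 1st person -uh → pulyiyoyuuh.
mood = imperative: zero marking, form stays pulyiyoyuuh.
Attach voice reflexive -na → pulyiyoyuuhna.
Vowel harmony: no change.
Apply vowel deletion: pulyiyoyuuhna → pulyiyoyuhna.
So the correct form is pulyiyoyuhna, option (A).
(B) pulyiyoyununa is wrong: it uses 2nd person instead of 1st person for person.
(C) pulyiyoyuhya is wrong: it uses causative instead of reflexive for voice.

A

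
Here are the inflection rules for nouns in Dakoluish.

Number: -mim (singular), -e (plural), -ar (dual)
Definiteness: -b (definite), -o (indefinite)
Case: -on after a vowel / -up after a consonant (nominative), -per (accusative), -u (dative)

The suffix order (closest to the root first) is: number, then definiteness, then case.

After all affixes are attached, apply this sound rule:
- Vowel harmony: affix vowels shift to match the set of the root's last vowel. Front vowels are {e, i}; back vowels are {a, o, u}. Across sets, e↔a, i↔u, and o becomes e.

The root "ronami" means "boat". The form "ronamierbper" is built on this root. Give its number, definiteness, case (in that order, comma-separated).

Segment: ronami-ar-b-per.
number: -ar → dual.
definiteness: -b → definite.
case: -per → accusative.

dual, definite, accusative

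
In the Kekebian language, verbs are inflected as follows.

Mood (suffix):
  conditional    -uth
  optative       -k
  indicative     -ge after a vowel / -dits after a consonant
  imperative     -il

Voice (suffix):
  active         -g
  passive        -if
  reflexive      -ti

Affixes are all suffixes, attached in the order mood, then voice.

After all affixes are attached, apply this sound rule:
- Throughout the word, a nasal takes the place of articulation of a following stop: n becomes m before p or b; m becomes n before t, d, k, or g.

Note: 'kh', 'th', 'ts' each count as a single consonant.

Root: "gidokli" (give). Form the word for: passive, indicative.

gidokligeif

Attach mood indicative -ge (after vowel 'i') → gidoklige.
Attach voice passive -if → gidokligeif.
Nasal assimilation: no change.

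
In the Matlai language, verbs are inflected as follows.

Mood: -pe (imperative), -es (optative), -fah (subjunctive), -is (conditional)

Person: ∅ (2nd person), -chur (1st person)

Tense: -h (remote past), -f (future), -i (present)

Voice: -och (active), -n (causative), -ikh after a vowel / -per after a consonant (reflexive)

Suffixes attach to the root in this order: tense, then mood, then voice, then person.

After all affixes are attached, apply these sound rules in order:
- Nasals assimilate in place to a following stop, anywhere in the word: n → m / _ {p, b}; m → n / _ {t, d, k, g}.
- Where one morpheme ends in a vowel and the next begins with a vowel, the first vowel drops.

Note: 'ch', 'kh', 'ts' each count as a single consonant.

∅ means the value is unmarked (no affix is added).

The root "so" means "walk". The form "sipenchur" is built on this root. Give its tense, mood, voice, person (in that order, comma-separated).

Segment: so-i-pe-n-chur.
tense: -i → present.
mood: -pe → imperative.
voice: -n → causative.
person: -chur → 1st person.

present, imperative, causative, 1st person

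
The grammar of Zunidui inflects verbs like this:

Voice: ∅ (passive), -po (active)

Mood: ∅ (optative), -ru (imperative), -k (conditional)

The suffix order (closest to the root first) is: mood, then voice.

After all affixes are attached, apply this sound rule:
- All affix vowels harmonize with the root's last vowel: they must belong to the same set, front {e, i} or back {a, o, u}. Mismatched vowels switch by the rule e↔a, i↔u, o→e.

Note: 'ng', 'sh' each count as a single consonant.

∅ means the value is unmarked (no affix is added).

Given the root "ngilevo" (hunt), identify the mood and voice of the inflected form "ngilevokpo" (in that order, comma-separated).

Segment: ngilevo-k-po.
mood: -k → conditional.
voice: -po → active.

conditional, active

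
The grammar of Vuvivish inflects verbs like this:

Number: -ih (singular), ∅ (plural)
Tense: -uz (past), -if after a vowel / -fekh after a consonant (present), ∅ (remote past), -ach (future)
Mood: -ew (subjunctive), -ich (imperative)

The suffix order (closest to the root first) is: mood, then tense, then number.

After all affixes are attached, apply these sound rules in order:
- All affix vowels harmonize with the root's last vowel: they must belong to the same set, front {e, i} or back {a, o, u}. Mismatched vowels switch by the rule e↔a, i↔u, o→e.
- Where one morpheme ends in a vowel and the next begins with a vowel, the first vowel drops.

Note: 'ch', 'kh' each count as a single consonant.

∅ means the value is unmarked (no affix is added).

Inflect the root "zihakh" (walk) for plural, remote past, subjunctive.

Attach mood subjunctive -ew → zihakhew.
tense = remote past: zero marking, form stays zihakhew.
number = plural: zero marking, form stays zihakhew.
Apply vowel harmony: zihakhew → zihakhaw.
Vowel deletion: no change.

zihakhaw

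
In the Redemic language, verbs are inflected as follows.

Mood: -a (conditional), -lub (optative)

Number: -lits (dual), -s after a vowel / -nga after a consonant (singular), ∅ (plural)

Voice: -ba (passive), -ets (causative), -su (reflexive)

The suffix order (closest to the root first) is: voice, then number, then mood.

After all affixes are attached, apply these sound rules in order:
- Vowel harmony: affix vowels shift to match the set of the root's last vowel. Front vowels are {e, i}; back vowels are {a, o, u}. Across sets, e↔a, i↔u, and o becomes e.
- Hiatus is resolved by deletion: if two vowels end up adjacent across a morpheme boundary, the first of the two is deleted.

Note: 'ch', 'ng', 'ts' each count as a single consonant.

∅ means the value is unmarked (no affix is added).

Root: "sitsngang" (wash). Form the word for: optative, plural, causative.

sitsngangatslub

Attach voice causative -ets → sitsngangets.
number = plural: zero marking, form stays sitsngangets.
Attach mood optative -lub → sitsngangetslub.
Apply vowel harmony: sitsngangetslub → sitsngangatslub.
Vowel deletion: no change.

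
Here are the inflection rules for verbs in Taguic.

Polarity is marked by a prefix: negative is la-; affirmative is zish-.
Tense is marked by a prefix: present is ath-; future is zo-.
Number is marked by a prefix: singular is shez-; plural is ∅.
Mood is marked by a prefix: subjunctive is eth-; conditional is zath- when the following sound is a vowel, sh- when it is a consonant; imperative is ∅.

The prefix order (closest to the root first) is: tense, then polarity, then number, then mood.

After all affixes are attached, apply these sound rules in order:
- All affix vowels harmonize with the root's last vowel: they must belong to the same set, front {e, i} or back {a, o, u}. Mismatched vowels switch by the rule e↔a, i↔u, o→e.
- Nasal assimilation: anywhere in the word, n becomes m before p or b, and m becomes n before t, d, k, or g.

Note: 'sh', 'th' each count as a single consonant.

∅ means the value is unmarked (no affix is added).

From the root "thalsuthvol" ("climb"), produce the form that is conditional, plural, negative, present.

shlaaththalsuthvol

Attach tense present ath- → aththalsuthvol.
Attach polarity negative la- → laaththalsuthvol.
number = plural: zero marking, form stays laaththalsuthvol.
Attach mood conditional sh- (before consonant 'l') → shlaaththalsuthvol.
Vowel harmony: no change.
Nasal assimilation: no change.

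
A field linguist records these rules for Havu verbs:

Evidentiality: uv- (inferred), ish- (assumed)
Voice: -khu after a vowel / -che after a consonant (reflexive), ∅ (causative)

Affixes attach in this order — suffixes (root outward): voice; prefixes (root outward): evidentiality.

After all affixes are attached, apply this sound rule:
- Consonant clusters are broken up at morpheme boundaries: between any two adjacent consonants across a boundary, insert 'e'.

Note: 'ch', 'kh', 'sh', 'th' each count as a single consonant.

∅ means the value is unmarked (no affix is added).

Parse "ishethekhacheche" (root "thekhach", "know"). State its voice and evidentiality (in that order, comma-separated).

reflexive, assumed

Segment: ish-thekhach-che.
voice: -khu/che → reflexive.
evidentiality: ish- → assumed.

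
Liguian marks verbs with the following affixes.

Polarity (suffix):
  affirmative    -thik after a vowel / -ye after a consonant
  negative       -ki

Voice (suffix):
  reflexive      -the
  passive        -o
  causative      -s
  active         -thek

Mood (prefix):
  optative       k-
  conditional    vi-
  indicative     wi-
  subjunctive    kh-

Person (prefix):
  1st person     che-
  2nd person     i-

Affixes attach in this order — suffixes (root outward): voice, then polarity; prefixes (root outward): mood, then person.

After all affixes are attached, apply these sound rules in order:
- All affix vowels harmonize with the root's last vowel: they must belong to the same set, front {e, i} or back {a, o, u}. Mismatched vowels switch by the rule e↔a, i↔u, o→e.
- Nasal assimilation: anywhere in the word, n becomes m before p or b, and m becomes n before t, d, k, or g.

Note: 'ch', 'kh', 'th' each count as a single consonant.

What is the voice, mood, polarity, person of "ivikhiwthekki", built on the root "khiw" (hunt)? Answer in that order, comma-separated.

active, conditional, negative, 2nd person

Segment: i-vi-khiw-thek-ki.
voice: -thek → active.
mood: vi- → conditional.
polarity: -ki → negative.
person: i- → 2nd person.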